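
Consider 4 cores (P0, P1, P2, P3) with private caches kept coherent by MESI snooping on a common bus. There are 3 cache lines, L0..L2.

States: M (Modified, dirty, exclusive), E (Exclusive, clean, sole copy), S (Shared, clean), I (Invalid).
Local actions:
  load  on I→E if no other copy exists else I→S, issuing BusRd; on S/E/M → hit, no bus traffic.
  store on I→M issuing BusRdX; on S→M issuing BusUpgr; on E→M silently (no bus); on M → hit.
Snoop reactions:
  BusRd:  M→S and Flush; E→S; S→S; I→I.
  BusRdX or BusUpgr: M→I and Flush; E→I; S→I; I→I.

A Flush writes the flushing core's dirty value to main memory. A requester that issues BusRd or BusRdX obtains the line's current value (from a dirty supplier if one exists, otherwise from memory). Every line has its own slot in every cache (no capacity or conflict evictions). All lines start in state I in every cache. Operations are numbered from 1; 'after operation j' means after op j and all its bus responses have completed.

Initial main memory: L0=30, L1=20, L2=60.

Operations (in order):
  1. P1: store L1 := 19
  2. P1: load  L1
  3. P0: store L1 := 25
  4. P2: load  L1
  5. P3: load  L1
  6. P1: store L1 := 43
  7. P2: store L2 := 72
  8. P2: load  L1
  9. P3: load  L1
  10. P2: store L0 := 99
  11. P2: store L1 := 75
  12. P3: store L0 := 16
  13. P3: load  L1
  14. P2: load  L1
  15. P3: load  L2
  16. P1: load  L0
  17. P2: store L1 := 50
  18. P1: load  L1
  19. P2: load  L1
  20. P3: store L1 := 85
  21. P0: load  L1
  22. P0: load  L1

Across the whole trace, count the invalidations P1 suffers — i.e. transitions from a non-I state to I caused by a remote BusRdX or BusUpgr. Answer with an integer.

invalidations = 3

step 1: P1: store L1 := 19  ⟶  IMII  (L1)  txn=BusRdX  M[L1]=20
step 2: P1: load  L1  ⟶  IMII  (L1)  txn=∅  M[L1]=20
step 3: P0: store L1 := 25  ⟶  MIII  (L1)  txn=BusRdX+Flush  M[L1]=19
step 4: P2: load  L1  ⟶  SISI  (L1)  txn=BusRd+Flush  M[L1]=25
step 5: P3: load  L1  ⟶  SISS  (L1)  txn=BusRd  M[L1]=25
step 6: P1: store L1 := 43  ⟶  IMII  (L1)  txn=BusRdX  M[L1]=25
step 7: P2: store L2 := 72  ⟶  IIMI  (L2)  txn=BusRdX  M[L2]=60
step 8: P2: load  L1  ⟶  ISSI  (L1)  txn=BusRd+Flush  M[L1]=43
step 9: P3: load  L1  ⟶  ISSS  (L1)  txn=BusRd  M[L1]=43
step 10: P2: store L0 := 99  ⟶  IIMI  (L0)  txn=BusRdX  M[L0]=30
step 11: P2: store L1 := 75  ⟶  IIMI  (L1)  txn=BusUpgr  M[L1]=43
step 12: P3: store L0 := 16  ⟶  IIIM  (L0)  txn=BusRdX+Flush  M[L0]=99
step 13: P3: load  L1  ⟶  IISS  (L1)  txn=BusRd+Flush  M[L1]=75
step 14: P2: load  L1  ⟶  IISS  (L1)  txn=∅  M[L1]=75
step 15: P3: load  L2  ⟶  IISS  (L2)  txn=BusRd+Flush  M[L2]=72
step 16: P1: load  L0  ⟶  ISIS  (L0)  txn=BusRd+Flush  M[L0]=16
step 17: P2: store L1 := 50  ⟶  IIMI  (L1)  txn=BusUpgr  M[L1]=75
step 18: P1: load  L1  ⟶  ISSI  (L1)  txn=BusRd+Flush  M[L1]=50
step 19: P2: load  L1  ⟶  ISSI  (L1)  txn=∅  M[L1]=50
step 20: P3: store L1 := 85  ⟶  IIIM  (L1)  txn=BusRdX  M[L1]=50
step 21: P0: load  L1  ⟶  SIIS  (L1)  txn=BusRd+Flush  M[L1]=85
step 22: P0: load  L1  ⟶  SIIS  (L1)  txn=∅  M[L1]=85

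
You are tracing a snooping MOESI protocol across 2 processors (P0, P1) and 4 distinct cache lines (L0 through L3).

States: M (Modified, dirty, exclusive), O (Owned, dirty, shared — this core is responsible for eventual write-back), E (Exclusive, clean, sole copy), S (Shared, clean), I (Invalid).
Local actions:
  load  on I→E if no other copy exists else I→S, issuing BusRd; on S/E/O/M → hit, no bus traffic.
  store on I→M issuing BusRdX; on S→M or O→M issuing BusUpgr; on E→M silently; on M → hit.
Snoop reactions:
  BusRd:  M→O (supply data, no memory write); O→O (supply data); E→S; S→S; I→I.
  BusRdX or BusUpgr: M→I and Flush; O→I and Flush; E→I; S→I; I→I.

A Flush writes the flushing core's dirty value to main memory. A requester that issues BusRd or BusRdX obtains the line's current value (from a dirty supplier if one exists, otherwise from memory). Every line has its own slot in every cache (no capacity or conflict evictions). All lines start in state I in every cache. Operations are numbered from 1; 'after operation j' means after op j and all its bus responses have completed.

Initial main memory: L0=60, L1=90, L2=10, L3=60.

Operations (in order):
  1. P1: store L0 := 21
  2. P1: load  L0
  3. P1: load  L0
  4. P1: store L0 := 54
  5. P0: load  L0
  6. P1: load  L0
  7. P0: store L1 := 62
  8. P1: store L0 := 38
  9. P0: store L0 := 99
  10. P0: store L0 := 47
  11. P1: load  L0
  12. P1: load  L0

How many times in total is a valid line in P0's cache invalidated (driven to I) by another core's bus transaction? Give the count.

step 1: P1: store L0 := 21  ⟶  IM  (L0)  txn=BusRdX  M[L0]=60
step 2: P1: load  L0  ⟶  IM  (L0)  txn=∅  M[L0]=60
step 3: P1: load  L0  ⟶  IM  (L0)  txn=∅  M[L0]=60
step 4: P1: store L0 := 54  ⟶  IM  (L0)  txn=∅  M[L0]=60
step 5: P0: load  L0  ⟶  SO  (L0)  txn=BusRd  M[L0]=60
step 6: P1: load  L0  ⟶  SO  (L0)  txn=∅  M[L0]=60
step 7: P0: store L1 := 62  ⟶  MI  (L1)  txn=BusRdX  M[L1]=90
step 8: P1: store L0 := 38  ⟶  IM  (L0)  txn=BusUpgr  M[L0]=60
step 9: P0: store L0 := 99  ⟶  MI  (L0)  txn=BusRdX+Flush  M[L0]=38
step 10: P0: store L0 := 47  ⟶  MI  (L0)  txn=∅  M[L0]=38
step 11: P1: load  L0  ⟶  OS  (L0)  txn=BusRd  M[L0]=38
step 12: P1: load  L0  ⟶  OS  (L0)  txn=∅  M[L0]=38

invalidations = 1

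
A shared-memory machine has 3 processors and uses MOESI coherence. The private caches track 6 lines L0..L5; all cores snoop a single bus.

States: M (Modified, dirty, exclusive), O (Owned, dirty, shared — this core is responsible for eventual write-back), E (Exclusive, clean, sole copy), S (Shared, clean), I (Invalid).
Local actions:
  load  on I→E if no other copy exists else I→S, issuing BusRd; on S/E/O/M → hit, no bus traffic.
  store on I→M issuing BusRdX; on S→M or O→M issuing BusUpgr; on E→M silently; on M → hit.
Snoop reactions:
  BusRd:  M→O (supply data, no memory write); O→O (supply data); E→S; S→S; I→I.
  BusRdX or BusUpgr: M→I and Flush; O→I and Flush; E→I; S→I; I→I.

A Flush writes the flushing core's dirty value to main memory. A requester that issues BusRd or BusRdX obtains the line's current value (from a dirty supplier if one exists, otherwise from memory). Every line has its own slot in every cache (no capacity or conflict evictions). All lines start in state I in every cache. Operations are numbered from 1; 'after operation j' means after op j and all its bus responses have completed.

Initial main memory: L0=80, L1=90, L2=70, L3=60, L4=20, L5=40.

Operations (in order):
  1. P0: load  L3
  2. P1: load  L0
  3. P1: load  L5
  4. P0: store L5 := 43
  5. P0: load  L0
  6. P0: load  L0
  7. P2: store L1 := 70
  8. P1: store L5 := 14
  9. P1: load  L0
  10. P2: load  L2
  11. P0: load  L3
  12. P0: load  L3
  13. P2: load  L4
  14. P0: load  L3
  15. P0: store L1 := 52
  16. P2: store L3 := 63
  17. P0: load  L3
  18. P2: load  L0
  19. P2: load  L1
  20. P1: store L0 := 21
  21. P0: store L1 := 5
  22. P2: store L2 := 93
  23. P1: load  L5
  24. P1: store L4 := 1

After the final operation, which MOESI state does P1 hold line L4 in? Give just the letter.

1. P0: load  L3  bus=[BusRd]  L3: P0=E P1=I P2=I  mem[L3]=60
2. P1: load  L0  bus=[BusRd]  L0: P0=I P1=E P2=I  mem[L0]=80
3. P1: load  L5  bus=[BusRd]  L5: P0=I P1=E P2=I  mem[L5]=40
4. P0: store L5 := 43  bus=[BusRdX]  L5: P0=M P1=I P2=I  mem[L5]=40
5. P0: load  L0  bus=[BusRd]  L0: P0=S P1=S P2=I  mem[L0]=80
6. P0: load  L0  bus=[-]  L0: P0=S P1=S P2=I  mem[L0]=80
7. P2: store L1 := 70  bus=[BusRdX]  L1: P0=I P1=I P2=M  mem[L1]=90
8. P1: store L5 := 14  bus=[BusRdX,Flush]  L5: P0=I P1=M P2=I  mem[L5]=43
9. P1: load  L0  bus=[-]  L0: P0=S P1=S P2=I  mem[L0]=80
10. P2: load  L2  bus=[BusRd]  L2: P0=I P1=I P2=E  mem[L2]=70
11. P0: load  L3  bus=[-]  L3: P0=E P1=I P2=I  mem[L3]=60
12. P0: load  L3  bus=[-]  L3: P0=E P1=I P2=I  mem[L3]=60
13. P2: load  L4  bus=[BusRd]  L4: P0=I P1=I P2=E  mem[L4]=20
14. P0: load  L3  bus=[-]  L3: P0=E P1=I P2=I  mem[L3]=60
15. P0: store L1 := 52  bus=[BusRdX,Flush]  L1: P0=M P1=I P2=I  mem[L1]=70
16. P2: store L3 := 63  bus=[BusRdX]  L3: P0=I P1=I P2=M  mem[L3]=60
17. P0: load  L3  bus=[BusRd]  L3: P0=S P1=I P2=O  mem[L3]=60
18. P2: load  L0  bus=[BusRd]  L0: P0=S P1=S P2=S  mem[L0]=80
19. P2: load  L1  bus=[BusRd]  L1: P0=O P1=I P2=S  mem[L1]=70
20. P1: store L0 := 21  bus=[BusUpgr]  L0: P0=I P1=M P2=I  mem[L0]=80
21. P0: store L1 := 5  bus=[BusUpgr]  L1: P0=M P1=I P2=I  mem[L1]=70
22. P2: store L2 := 93  bus=[-]  L2: P0=I P1=I P2=M  mem[L2]=70
23. P1: load  L5  bus=[-]  L5: P0=I P1=M P2=I  mem[L5]=43
24. P1: store L4 := 1  bus=[BusRdX]  L4: P0=I P1=M P2=I  mem[L4]=20

state = M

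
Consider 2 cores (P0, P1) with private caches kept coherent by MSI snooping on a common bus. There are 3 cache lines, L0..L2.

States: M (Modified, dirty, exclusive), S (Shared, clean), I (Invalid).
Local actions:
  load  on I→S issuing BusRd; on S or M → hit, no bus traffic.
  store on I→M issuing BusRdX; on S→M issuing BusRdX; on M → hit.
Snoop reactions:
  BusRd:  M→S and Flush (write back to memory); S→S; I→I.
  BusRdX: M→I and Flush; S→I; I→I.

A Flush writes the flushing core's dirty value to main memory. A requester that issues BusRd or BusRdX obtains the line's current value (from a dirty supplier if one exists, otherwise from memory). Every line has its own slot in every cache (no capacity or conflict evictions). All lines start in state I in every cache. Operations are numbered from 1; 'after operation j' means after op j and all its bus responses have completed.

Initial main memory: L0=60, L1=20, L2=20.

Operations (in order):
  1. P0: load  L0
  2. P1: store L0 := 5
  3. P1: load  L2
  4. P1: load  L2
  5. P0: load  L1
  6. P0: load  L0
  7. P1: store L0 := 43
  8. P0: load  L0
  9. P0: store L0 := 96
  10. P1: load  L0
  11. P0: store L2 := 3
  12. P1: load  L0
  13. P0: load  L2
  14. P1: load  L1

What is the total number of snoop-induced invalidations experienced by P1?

[1] P0: load  L0 | P0:S(60), P1:I | bus: BusRd
[2] P1: store L0 := 5 | P0:I, P1:M(5) | bus: BusRdX
[3] P1: load  L2 | P0:I, P1:S(20) | bus: BusRd
[4] P1: load  L2 | P0:I, P1:S(20) | bus: none
[5] P0: load  L1 | P0:S(20), P1:I | bus: BusRd
[6] P0: load  L0 | P0:S(5), P1:S(5) | bus: BusRd,Flush
[7] P1: store L0 := 43 | P0:I, P1:M(43) | bus: BusRdX
[8] P0: load  L0 | P0:S(43), P1:S(43) | bus: BusRd,Flush
[9] P0: store L0 := 96 | P0:M(96), P1:I | bus: BusRdX
[10] P1: load  L0 | P0:S(96), P1:S(96) | bus: BusRd,Flush
[11] P0: store L2 := 3 | P0:M(3), P1:I | bus: BusRdX
[12] P1: load  L0 | P0:S(96), P1:S(96) | bus: none
[13] P0: load  L2 | P0:M(3), P1:I | bus: none
[14] P1: load  L1 | P0:S(20), P1:S(20) | bus: BusRd

invalidations = 2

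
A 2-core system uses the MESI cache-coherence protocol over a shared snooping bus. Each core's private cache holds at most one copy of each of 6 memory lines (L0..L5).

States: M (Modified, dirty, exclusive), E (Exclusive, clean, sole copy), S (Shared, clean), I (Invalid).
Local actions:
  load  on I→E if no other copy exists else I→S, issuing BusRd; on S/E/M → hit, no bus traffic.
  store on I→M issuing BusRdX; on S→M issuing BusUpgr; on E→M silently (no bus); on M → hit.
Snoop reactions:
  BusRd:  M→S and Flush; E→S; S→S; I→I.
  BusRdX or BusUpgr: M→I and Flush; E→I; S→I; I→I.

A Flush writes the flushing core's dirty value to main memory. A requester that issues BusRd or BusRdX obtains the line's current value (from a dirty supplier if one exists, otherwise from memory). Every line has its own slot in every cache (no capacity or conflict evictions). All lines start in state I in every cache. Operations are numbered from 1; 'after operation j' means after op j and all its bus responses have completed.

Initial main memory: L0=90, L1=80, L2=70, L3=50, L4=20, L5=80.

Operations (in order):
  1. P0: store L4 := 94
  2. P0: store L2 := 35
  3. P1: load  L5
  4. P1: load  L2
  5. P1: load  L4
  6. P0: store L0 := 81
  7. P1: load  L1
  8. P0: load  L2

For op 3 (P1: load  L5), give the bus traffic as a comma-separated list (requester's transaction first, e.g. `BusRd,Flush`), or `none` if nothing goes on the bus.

bus = BusRd

1. P0: store L4 := 94  bus=[BusRdX]  L4: P0=M P1=I  mem[L4]=20
2. P0: store L2 := 35  bus=[BusRdX]  L2: P0=M P1=I  mem[L2]=70
3. P1: load  L5  bus=[BusRd]  L5: P0=I P1=E  mem[L5]=80
4. P1: load  L2  bus=[BusRd,Flush]  L2: P0=S P1=S  mem[L2]=35
5. P1: load  L4  bus=[BusRd,Flush]  L4: P0=S P1=S  mem[L4]=94
6. P0: store L0 := 81  bus=[BusRdX]  L0: P0=M P1=I  mem[L0]=90
7. P1: load  L1  bus=[BusRd]  L1: P0=I P1=E  mem[L1]=80
8. P0: load  L2  bus=[-]  L2: P0=S P1=S  mem[L2]=35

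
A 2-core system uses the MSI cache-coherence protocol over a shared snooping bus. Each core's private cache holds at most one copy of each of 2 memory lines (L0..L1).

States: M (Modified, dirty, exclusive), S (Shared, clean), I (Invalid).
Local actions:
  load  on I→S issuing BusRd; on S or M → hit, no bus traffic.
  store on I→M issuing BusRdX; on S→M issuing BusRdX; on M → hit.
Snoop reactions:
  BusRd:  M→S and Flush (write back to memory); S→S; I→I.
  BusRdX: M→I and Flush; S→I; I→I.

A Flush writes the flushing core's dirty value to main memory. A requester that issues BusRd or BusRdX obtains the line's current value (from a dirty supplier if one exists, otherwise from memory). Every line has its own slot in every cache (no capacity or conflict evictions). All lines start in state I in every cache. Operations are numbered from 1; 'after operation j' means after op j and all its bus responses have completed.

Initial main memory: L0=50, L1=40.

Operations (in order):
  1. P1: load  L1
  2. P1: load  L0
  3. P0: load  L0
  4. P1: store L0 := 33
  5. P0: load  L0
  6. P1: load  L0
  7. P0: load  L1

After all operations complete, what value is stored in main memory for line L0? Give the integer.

memory[L0] = 33

1. P1: load  L1  bus=[BusRd]  L1: P0=I P1=S  mem[L1]=40
2. P1: load  L0  bus=[BusRd]  L0: P0=I P1=S  mem[L0]=50
3. P0: load  L0  bus=[BusRd]  L0: P0=S P1=S  mem[L0]=50
4. P1: store L0 := 33  bus=[BusRdX]  L0: P0=I P1=M  mem[L0]=50
5. P0: load  L0  bus=[BusRd,Flush]  L0: P0=S P1=S  mem[L0]=33
6. P1: load  L0  bus=[-]  L0: P0=S P1=S  mem[L0]=33
7. P0: load  L1  bus=[BusRd]  L1: P0=S P1=S  mem[L1]=40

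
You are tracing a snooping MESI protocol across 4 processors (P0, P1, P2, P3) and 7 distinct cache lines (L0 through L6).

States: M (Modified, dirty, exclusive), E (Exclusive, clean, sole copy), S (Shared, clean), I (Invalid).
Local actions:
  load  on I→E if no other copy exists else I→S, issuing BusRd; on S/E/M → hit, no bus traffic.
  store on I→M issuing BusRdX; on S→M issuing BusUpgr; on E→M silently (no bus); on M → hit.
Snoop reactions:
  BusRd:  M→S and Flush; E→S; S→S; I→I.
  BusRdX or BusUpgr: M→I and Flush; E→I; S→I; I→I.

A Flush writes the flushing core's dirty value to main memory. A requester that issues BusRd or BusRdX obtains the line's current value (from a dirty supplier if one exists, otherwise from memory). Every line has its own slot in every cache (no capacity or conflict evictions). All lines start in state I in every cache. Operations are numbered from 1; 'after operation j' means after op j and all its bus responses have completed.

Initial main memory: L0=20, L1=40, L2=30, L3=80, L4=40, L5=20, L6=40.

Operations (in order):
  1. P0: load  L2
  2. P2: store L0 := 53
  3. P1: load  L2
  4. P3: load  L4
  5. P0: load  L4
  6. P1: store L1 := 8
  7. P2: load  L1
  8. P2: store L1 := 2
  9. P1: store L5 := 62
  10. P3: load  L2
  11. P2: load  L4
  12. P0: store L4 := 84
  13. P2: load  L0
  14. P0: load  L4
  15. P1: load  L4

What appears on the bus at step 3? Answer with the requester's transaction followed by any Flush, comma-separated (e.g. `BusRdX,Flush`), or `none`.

bus = BusRd

  op1 P0: load  L2 → E/I/I/I on L2; bus BusRd; mem=30
  op2 P2: store L0 := 53 → I/I/M/I on L0; bus BusRdX; mem=20
  op3 P1: load  L2 → S/S/I/I on L2; bus BusRd; mem=30
  op4 P3: load  L4 → I/I/I/E on L4; bus BusRd; mem=40
  op5 P0: load  L4 → S/I/I/S on L4; bus BusRd; mem=40
  op6 P1: store L1 := 8 → I/M/I/I on L1; bus BusRdX; mem=40
  op7 P2: load  L1 → I/S/S/I on L1; bus BusRd Flush; mem=8
  op8 P2: store L1 := 2 → I/I/M/I on L1; bus BusUpgr; mem=8
  op9 P1: store L5 := 62 → I/M/I/I on L5; bus BusRdX; mem=20
  op10 P3: load  L2 → S/S/I/S on L2; bus BusRd; mem=30
  op11 P2: load  L4 → S/I/S/S on L4; bus BusRd; mem=40
  op12 P0: store L4 := 84 → M/I/I/I on L4; bus BusUpgr; mem=40
  op13 P2: load  L0 → I/I/M/I on L0; bus (none); mem=20
  op14 P0: load  L4 → M/I/I/I on L4; bus (none); mem=40
  op15 P1: load  L4 → S/S/I/I on L4; bus BusRd Flush; mem=84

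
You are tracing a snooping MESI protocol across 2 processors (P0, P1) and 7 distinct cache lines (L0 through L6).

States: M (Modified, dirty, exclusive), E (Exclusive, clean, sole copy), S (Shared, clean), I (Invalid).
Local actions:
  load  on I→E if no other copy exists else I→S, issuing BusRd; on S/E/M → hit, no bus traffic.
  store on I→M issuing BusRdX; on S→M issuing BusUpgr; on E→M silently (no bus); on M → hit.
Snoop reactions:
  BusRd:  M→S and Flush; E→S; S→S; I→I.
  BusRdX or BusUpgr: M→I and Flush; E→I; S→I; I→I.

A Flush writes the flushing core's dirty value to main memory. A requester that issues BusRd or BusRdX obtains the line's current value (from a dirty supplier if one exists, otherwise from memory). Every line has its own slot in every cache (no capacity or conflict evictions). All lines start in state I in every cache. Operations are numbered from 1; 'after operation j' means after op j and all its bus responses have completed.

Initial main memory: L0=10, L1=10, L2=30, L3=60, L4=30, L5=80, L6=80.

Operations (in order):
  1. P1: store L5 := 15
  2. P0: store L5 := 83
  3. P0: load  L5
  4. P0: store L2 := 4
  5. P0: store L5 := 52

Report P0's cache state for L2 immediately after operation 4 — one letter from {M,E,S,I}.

  op1 P1: store L5 := 15 → I/M on L5; bus BusRdX; mem=80
  op2 P0: store L5 := 83 → M/I on L5; bus BusRdX Flush; mem=15
  op3 P0: load  L5 → M/I on L5; bus (none); mem=15
  op4 P0: store L2 := 4 → M/I on L2; bus BusRdX; mem=30
  op5 P0: store L5 := 52 → M/I on L5; bus (none); mem=15

state = M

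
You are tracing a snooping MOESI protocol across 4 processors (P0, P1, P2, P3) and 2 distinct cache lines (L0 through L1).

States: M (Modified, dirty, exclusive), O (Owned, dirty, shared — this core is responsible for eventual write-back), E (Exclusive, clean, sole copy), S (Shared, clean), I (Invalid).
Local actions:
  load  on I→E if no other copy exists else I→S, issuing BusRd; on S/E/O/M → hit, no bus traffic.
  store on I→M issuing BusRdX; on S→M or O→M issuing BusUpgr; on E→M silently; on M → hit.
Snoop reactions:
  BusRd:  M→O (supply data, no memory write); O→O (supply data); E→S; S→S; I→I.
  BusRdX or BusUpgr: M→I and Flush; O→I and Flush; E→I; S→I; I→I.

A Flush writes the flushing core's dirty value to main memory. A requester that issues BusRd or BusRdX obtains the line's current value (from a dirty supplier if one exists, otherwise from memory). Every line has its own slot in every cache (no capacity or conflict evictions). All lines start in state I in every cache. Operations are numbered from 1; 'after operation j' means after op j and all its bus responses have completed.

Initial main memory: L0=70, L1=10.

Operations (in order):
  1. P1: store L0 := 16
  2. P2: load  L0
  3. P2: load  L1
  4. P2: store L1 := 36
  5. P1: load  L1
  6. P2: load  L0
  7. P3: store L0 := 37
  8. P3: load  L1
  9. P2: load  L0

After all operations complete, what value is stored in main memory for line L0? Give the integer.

[1] P1: store L0 := 16 | P0:I, P1:M(16), P2:I, P3:I | bus: BusRdX
[2] P2: load  L0 | P0:I, P1:O(16), P2:S(16), P3:I | bus: BusRd
[3] P2: load  L1 | P0:I, P1:I, P2:E(10), P3:I | bus: BusRd
[4] P2: store L1 := 36 | P0:I, P1:I, P2:M(36), P3:I | bus: none
[5] P1: load  L1 | P0:I, P1:S(36), P2:O(36), P3:I | bus: BusRd
[6] P2: load  L0 | P0:I, P1:O(16), P2:S(16), P3:I | bus: none
[7] P3: store L0 := 37 | P0:I, P1:I, P2:I, P3:M(37) | bus: BusRdX,Flush
[8] P3: load  L1 | P0:I, P1:S(36), P2:O(36), P3:S(36) | bus: BusRd
[9] P2: load  L0 | P0:I, P1:I, P2:S(37), P3:O(37) | bus: BusRd

memory[L0] = 16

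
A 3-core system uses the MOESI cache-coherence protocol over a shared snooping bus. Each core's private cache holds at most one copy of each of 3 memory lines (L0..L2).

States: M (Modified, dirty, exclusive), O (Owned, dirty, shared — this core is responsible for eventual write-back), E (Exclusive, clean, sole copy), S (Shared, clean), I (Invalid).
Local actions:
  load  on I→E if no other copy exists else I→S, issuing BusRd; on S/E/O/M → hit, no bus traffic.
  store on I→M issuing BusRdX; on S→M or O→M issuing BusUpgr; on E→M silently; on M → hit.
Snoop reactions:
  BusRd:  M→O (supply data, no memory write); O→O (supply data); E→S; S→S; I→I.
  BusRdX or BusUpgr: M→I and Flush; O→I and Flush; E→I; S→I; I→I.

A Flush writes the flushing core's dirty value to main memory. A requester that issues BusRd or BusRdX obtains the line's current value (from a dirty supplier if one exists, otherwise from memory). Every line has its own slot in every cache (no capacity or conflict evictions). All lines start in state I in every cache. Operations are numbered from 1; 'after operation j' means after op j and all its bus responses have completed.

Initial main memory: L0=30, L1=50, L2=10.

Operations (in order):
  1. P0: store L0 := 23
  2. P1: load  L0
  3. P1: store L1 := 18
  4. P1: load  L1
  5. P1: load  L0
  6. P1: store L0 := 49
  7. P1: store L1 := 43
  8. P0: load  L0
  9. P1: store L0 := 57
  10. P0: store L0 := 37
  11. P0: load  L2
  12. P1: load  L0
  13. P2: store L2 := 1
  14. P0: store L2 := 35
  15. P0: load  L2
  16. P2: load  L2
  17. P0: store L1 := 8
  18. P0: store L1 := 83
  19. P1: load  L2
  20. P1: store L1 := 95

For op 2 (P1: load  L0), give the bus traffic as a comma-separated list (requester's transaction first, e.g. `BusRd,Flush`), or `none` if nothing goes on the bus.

1. P0: store L0 := 23  bus=[BusRdX]  L0: P0=M P1=I P2=I  mem[L0]=30
2. P1: load  L0  bus=[BusRd]  L0: P0=O P1=S P2=I  mem[L0]=30
3. P1: store L1 := 18  bus=[BusRdX]  L1: P0=I P1=M P2=I  mem[L1]=50
4. P1: load  L1  bus=[-]  L1: P0=I P1=M P2=I  mem[L1]=50
5. P1: load  L0  bus=[-]  L0: P0=O P1=S P2=I  mem[L0]=30
6. P1: store L0 := 49  bus=[BusUpgr,Flush]  L0: P0=I P1=M P2=I  mem[L0]=23
7. P1: store L1 := 43  bus=[-]  L1: P0=I P1=M P2=I  mem[L1]=50
8. P0: load  L0  bus=[BusRd]  L0: P0=S P1=O P2=I  mem[L0]=23
9. P1: store L0 := 57  bus=[BusUpgr]  L0: P0=I P1=M P2=I  mem[L0]=23
10. P0: store L0 := 37  bus=[BusRdX,Flush]  L0: P0=M P1=I P2=I  mem[L0]=57
11. P0: load  L2  bus=[BusRd]  L2: P0=E P1=I P2=I  mem[L2]=10
12. P1: load  L0  bus=[BusRd]  L0: P0=O P1=S P2=I  mem[L0]=57
13. P2: store L2 := 1  bus=[BusRdX]  L2: P0=I P1=I P2=M  mem[L2]=10
14. P0: store L2 := 35  bus=[BusRdX,Flush]  L2: P0=M P1=I P2=I  mem[L2]=1
15. P0: load  L2  bus=[-]  L2: P0=M P1=I P2=I  mem[L2]=1
16. P2: load  L2  bus=[BusRd]  L2: P0=O P1=I P2=S  mem[L2]=1
17. P0: store L1 := 8  bus=[BusRdX,Flush]  L1: P0=M P1=I P2=I  mem[L1]=43
18. P0: store L1 := 83  bus=[-]  L1: P0=M P1=I P2=I  mem[L1]=43
19. P1: load  L2  bus=[BusRd]  L2: P0=O P1=S P2=S  mem[L2]=1
20. P1: store L1 := 95  bus=[BusRdX,Flush]  L1: P0=I P1=M P2=I  mem[L1]=83

bus = BusRd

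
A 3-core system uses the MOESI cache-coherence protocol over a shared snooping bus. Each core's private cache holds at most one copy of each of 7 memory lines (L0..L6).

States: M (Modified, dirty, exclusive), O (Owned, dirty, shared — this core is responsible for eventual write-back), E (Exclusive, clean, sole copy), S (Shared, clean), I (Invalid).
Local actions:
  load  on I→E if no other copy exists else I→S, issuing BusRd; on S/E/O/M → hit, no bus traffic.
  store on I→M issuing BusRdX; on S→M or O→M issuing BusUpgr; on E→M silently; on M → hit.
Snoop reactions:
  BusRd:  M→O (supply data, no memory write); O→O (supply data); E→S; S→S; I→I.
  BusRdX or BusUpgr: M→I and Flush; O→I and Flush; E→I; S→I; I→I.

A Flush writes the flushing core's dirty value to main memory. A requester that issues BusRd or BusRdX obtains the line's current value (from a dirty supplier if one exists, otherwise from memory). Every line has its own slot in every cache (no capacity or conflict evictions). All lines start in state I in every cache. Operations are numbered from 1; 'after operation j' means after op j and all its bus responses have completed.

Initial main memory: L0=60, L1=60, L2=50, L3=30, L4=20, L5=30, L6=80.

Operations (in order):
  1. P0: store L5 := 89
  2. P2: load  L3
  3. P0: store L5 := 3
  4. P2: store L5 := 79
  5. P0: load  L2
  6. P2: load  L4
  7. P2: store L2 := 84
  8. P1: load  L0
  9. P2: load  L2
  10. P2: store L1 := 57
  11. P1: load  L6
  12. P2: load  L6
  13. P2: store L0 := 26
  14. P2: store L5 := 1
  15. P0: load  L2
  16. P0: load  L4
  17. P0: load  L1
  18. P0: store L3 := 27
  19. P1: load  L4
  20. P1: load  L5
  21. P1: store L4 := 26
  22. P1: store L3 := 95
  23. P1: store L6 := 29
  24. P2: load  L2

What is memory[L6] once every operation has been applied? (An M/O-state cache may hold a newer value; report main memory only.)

  op1 P0: store L5 := 89 → M/I/I on L5; bus BusRdX; mem=30
  op2 P2: load  L3 → I/I/E on L3; bus BusRd; mem=30
  op3 P0: store L5 := 3 → M/I/I on L5; bus (none); mem=30
  op4 P2: store L5 := 79 → I/I/M on L5; bus BusRdX Flush; mem=3
  op5 P0: load  L2 → E/I/I on L2; bus BusRd; mem=50
  op6 P2: load  L4 → I/I/E on L4; bus BusRd; mem=20
  op7 P2: store L2 := 84 → I/I/M on L2; bus BusRdX; mem=50
  op8 P1: load  L0 → I/E/I on L0; bus BusRd; mem=60
  op9 P2: load  L2 → I/I/M on L2; bus (none); mem=50
  op10 P2: store L1 := 57 → I/I/M on L1; bus BusRdX; mem=60
  op11 P1: load  L6 → I/E/I on L6; bus BusRd; mem=80
  op12 P2: load  L6 → I/S/S on L6; bus BusRd; mem=80
  op13 P2: store L0 := 26 → I/I/M on L0; bus BusRdX; mem=60
  op14 P2: store L5 := 1 → I/I/M on L5; bus (none); mem=3
  op15 P0: load  L2 → S/I/O on L2; bus BusRd; mem=50
  op16 P0: load  L4 → S/I/S on L4; bus BusRd; mem=20
  op17 P0: load  L1 → S/I/O on L1; bus BusRd; mem=60
  op18 P0: store L3 := 27 → M/I/I on L3; bus BusRdX; mem=30
  op19 P1: load  L4 → S/S/S on L4; bus BusRd; mem=20
  op20 P1: load  L5 → I/S/O on L5; bus BusRd; mem=3
  op21 P1: store L4 := 26 → I/M/I on L4; bus BusUpgr; mem=20
  op22 P1: store L3 := 95 → I/M/I on L3; bus BusRdX Flush; mem=27
  op23 P1: store L6 := 29 → I/M/I on L6; bus BusUpgr; mem=80
  op24 P2: load  L2 → S/I/O on L2; bus (none); mem=50

memory[L6] = 80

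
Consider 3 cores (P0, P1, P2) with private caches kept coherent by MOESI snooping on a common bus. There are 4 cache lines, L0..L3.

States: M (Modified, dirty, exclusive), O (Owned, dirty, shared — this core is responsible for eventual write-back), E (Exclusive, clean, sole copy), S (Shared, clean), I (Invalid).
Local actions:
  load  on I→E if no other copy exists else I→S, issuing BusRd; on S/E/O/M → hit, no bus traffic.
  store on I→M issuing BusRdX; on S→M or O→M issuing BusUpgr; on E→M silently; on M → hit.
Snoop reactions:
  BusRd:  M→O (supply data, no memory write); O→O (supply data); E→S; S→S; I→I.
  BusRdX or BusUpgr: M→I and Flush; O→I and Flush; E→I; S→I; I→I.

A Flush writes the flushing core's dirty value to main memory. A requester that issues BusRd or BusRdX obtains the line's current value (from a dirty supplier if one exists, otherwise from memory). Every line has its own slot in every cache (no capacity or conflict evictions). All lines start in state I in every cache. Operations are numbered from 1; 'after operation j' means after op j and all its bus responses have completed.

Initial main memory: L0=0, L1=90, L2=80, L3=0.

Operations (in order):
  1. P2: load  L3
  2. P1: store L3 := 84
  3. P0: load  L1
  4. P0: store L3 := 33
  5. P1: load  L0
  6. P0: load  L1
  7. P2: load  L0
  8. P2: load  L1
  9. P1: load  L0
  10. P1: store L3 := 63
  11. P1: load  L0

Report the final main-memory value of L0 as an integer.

step 1: P2: load  L3  ⟶  IIE  (L3)  txn=BusRd  M[L3]=0
step 2: P1: store L3 := 84  ⟶  IMI  (L3)  txn=BusRdX  M[L3]=0
step 3: P0: load  L1  ⟶  EII  (L1)  txn=BusRd  M[L1]=90
step 4: P0: store L3 := 33  ⟶  MII  (L3)  txn=BusRdX+Flush  M[L3]=84
step 5: P1: load  L0  ⟶  IEI  (L0)  txn=BusRd  M[L0]=0
step 6: P0: load  L1  ⟶  EII  (L1)  txn=∅  M[L1]=90
step 7: P2: load  L0  ⟶  ISS  (L0)  txn=BusRd  M[L0]=0
step 8: P2: load  L1  ⟶  SIS  (L1)  txn=BusRd  M[L1]=90
step 9: P1: load  L0  ⟶  ISS  (L0)  txn=∅  M[L0]=0
step 10: P1: store L3 := 63  ⟶  IMI  (L3)  txn=BusRdX+Flush  M[L3]=33
step 11: P1: load  L0  ⟶  ISS  (L0)  txn=∅  M[L0]=0

memory[L0] = 0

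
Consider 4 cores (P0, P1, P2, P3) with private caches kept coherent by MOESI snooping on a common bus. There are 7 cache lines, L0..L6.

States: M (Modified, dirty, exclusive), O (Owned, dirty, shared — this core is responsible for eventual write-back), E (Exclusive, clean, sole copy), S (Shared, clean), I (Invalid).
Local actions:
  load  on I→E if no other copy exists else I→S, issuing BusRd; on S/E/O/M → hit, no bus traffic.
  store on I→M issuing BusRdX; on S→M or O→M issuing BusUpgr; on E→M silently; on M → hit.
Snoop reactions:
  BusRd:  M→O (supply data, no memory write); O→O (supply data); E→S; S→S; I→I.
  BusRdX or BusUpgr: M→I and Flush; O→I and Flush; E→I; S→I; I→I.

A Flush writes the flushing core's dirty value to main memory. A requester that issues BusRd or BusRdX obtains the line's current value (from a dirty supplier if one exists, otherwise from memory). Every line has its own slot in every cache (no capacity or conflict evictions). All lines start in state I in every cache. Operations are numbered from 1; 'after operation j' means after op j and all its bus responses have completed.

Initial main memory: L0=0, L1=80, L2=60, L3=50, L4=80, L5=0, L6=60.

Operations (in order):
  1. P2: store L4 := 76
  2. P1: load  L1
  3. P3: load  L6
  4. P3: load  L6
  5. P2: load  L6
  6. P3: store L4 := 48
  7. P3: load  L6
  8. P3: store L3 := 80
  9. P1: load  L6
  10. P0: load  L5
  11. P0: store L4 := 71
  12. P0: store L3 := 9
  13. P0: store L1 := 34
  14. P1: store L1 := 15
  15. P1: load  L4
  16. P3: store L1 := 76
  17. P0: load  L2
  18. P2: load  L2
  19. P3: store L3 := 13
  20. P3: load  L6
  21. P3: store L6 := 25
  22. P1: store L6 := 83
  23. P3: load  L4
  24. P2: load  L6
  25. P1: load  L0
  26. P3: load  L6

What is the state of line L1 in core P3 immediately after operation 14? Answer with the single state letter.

1. P2: store L4 := 76  bus=[BusRdX]  L4: P0=I P1=I P2=M P3=I  mem[L4]=80
2. P1: load  L1  bus=[BusRd]  L1: P0=I P1=E P2=I P3=I  mem[L1]=80
3. P3: load  L6  bus=[BusRd]  L6: P0=I P1=I P2=I P3=E  mem[L6]=60
4. P3: load  L6  bus=[-]  L6: P0=I P1=I P2=I P3=E  mem[L6]=60
5. P2: load  L6  bus=[BusRd]  L6: P0=I P1=I P2=S P3=S  mem[L6]=60
6. P3: store L4 := 48  bus=[BusRdX,Flush]  L4: P0=I P1=I P2=I P3=M  mem[L4]=76
7. P3: load  L6  bus=[-]  L6: P0=I P1=I P2=S P3=S  mem[L6]=60
8. P3: store L3 := 80  bus=[BusRdX]  L3: P0=I P1=I P2=I P3=M  mem[L3]=50
9. P1: load  L6  bus=[BusRd]  L6: P0=I P1=S P2=S P3=S  mem[L6]=60
10. P0: load  L5  bus=[BusRd]  L5: P0=E P1=I P2=I P3=I  mem[L5]=0
11. P0: store L4 := 71  bus=[BusRdX,Flush]  L4: P0=M P1=I P2=I P3=I  mem[L4]=48
12. P0: store L3 := 9  bus=[BusRdX,Flush]  L3: P0=M P1=I P2=I P3=I  mem[L3]=80
13. P0: store L1 := 34  bus=[BusRdX]  L1: P0=M P1=I P2=I P3=I  mem[L1]=80
14. P1: store L1 := 15  bus=[BusRdX,Flush]  L1: P0=I P1=M P2=I P3=I  mem[L1]=34
15. P1: load  L4  bus=[BusRd]  L4: P0=O P1=S P2=I P3=I  mem[L4]=48
16. P3: store L1 := 76  bus=[BusRdX,Flush]  L1: P0=I P1=I P2=I P3=M  mem[L1]=15
17. P0: load  L2  bus=[BusRd]  L2: P0=E P1=I P2=I P3=I  mem[L2]=60
18. P2: load  L2  bus=[BusRd]  L2: P0=S P1=I P2=S P3=I  mem[L2]=60
19. P3: store L3 := 13  bus=[BusRdX,Flush]  L3: P0=I P1=I P2=I P3=M  mem[L3]=9
20. P3: load  L6  bus=[-]  L6: P0=I P1=S P2=S P3=S  mem[L6]=60
21. P3: store L6 := 25  bus=[BusUpgr]  L6: P0=I P1=I P2=I P3=M  mem[L6]=60
22. P1: store L6 := 83  bus=[BusRdX,Flush]  L6: P0=I P1=M P2=I P3=I  mem[L6]=25
23. P3: load  L4  bus=[BusRd]  L4: P0=O P1=S P2=I P3=S  mem[L4]=48
24. P2: load  L6  bus=[BusRd]  L6: P0=I P1=O P2=S P3=I  mem[L6]=25
25. P1: load  L0  bus=[BusRd]  L0: P0=I P1=E P2=I P3=I  mem[L0]=0
26. P3: load  L6  bus=[BusRd]  L6: P0=I P1=O P2=S P3=S  mem[L6]=25

state = I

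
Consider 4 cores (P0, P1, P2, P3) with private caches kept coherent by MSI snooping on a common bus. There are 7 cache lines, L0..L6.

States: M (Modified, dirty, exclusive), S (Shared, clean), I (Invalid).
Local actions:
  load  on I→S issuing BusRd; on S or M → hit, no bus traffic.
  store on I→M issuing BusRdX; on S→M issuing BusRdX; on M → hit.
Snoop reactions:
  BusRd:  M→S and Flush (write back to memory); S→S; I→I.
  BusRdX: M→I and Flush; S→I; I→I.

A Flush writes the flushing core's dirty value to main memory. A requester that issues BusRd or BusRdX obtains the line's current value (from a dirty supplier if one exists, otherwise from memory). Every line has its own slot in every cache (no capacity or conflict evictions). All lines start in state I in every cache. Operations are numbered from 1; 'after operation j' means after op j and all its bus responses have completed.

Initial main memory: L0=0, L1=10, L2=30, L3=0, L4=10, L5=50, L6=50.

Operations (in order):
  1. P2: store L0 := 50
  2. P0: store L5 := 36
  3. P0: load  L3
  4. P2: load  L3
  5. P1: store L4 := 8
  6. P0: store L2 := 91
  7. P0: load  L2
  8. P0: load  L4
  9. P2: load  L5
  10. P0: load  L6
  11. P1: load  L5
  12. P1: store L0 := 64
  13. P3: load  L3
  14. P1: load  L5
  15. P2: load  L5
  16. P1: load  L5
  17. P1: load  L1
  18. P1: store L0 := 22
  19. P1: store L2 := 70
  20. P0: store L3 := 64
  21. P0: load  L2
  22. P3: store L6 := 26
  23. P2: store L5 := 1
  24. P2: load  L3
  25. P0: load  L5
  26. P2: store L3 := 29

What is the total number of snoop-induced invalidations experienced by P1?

invalidations = 1

  op1 P2: store L0 := 50 → I/I/M/I on L0; bus BusRdX; mem=0
  op2 P0: store L5 := 36 → M/I/I/I on L5; bus BusRdX; mem=50
  op3 P0: load  L3 → S/I/I/I on L3; bus BusRd; mem=0
  op4 P2: load  L3 → S/I/S/I on L3; bus BusRd; mem=0
  op5 P1: store L4 := 8 → I/M/I/I on L4; bus BusRdX; mem=10
  op6 P0: store L2 := 91 → M/I/I/I on L2; bus BusRdX; mem=30
  op7 P0: load  L2 → M/I/I/I on L2; bus (none); mem=30
  op8 P0: load  L4 → S/S/I/I on L4; bus BusRd Flush; mem=8
  op9 P2: load  L5 → S/I/S/I on L5; bus BusRd Flush; mem=36
  op10 P0: load  L6 → S/I/I/I on L6; bus BusRd; mem=50
  op11 P1: load  L5 → S/S/S/I on L5; bus BusRd; mem=36
  op12 P1: store L0 := 64 → I/M/I/I on L0; bus BusRdX Flush; mem=50
  op13 P3: load  L3 → S/I/S/S on L3; bus BusRd; mem=0
  op14 P1: load  L5 → S/S/S/I on L5; bus (none); mem=36
  op15 P2: load  L5 → S/S/S/I on L5; bus (none); mem=36
  op16 P1: load  L5 → S/S/S/I on L5; bus (none); mem=36
  op17 P1: load  L1 → I/S/I/I on L1; bus BusRd; mem=10
  op18 P1: store L0 := 22 → I/M/I/I on L0; bus (none); mem=50
  op19 P1: store L2 := 70 → I/M/I/I on L2; bus BusRdX Flush; mem=91
  op20 P0: store L3 := 64 → M/I/I/I on L3; bus BusRdX; mem=0
  op21 P0: load  L2 → S/S/I/I on L2; bus BusRd Flush; mem=70
  op22 P3: store L6 := 26 → I/I/I/M on L6; bus BusRdX; mem=50
  op23 P2: store L5 := 1 → I/I/M/I on L5; bus BusRdX; mem=36
  op24 P2: load  L3 → S/I/S/I on L3; bus BusRd Flush; mem=64
  op25 P0: load  L5 → S/I/S/I on L5; bus BusRd Flush; mem=1
  op26 P2: store L3 := 29 → I/I/M/I on L3; bus BusRdX; mem=64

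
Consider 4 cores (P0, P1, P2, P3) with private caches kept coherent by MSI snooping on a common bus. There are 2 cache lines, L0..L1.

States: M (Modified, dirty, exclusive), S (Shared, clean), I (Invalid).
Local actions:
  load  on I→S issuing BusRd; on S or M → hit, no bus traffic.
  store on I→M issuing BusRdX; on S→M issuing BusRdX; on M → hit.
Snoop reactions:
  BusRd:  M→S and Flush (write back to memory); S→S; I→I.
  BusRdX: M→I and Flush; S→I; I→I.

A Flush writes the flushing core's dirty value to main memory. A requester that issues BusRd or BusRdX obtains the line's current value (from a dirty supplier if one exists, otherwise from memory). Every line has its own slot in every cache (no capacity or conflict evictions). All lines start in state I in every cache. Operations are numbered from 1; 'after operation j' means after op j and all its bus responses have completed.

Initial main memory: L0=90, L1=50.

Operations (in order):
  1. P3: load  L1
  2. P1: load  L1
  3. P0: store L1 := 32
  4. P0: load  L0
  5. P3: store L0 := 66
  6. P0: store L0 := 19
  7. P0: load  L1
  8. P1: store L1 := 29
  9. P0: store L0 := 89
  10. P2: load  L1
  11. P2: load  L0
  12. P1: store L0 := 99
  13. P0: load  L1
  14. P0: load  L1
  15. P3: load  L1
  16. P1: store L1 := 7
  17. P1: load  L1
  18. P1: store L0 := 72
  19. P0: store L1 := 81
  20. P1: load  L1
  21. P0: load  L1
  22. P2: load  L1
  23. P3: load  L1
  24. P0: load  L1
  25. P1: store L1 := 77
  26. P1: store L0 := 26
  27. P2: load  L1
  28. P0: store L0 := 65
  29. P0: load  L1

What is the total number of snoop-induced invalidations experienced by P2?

  op1 P3: load  L1 → I/I/I/S on L1; bus BusRd; mem=50
  op2 P1: load  L1 → I/S/I/S on L1; bus BusRd; mem=50
  op3 P0: store L1 := 32 → M/I/I/I on L1; bus BusRdX; mem=50
  op4 P0: load  L0 → S/I/I/I on L0; bus BusRd; mem=90
  op5 P3: store L0 := 66 → I/I/I/M on L0; bus BusRdX; mem=90
  op6 P0: store L0 := 19 → M/I/I/I on L0; bus BusRdX Flush; mem=66
  op7 P0: load  L1 → M/I/I/I on L1; bus (none); mem=50
  op8 P1: store L1 := 29 → I/M/I/I on L1; bus BusRdX Flush; mem=32
  op9 P0: store L0 := 89 → M/I/I/I on L0; bus (none); mem=66
  op10 P2: load  L1 → I/S/S/I on L1; bus BusRd Flush; mem=29
  op11 P2: load  L0 → S/I/S/I on L0; bus BusRd Flush; mem=89
  op12 P1: store L0 := 99 → I/M/I/I on L0; bus BusRdX; mem=89
  op13 P0: load  L1 → S/S/S/I on L1; bus BusRd; mem=29
  op14 P0: load  L1 → S/S/S/I on L1; bus (none); mem=29
  op15 P3: load  L1 → S/S/S/S on L1; bus BusRd; mem=29
  op16 P1: store L1 := 7 → I/M/I/I on L1; bus BusRdX; mem=29
  op17 P1: load  L1 → I/M/I/I on L1; bus (none); mem=29
  op18 P1: store L0 := 72 → I/M/I/I on L0; bus (none); mem=89
  op19 P0: store L1 := 81 → M/I/I/I on L1; bus BusRdX Flush; mem=7
  op20 P1: load  L1 → S/S/I/I on L1; bus BusRd Flush; mem=81
  op21 P0: load  L1 → S/S/I/I on L1; bus (none); mem=81
  op22 P2: load  L1 → S/S/S/I on L1; bus BusRd; mem=81
  op23 P3: load  L1 → S/S/S/S on L1; bus BusRd; mem=81
  op24 P0: load  L1 → S/S/S/S on L1; bus (none); mem=81
  op25 P1: store L1 := 77 → I/M/I/I on L1; bus BusRdX; mem=81
  op26 P1: store L0 := 26 → I/M/I/I on L0; bus (none); mem=89
  op27 P2: load  L1 → I/S/S/I on L1; bus BusRd Flush; mem=77
  op28 P0: store L0 := 65 → M/I/I/I on L0; bus BusRdX Flush; mem=26
  op29 P0: load  L1 → S/S/S/I on L1; bus BusRd; mem=77

invalidations = 3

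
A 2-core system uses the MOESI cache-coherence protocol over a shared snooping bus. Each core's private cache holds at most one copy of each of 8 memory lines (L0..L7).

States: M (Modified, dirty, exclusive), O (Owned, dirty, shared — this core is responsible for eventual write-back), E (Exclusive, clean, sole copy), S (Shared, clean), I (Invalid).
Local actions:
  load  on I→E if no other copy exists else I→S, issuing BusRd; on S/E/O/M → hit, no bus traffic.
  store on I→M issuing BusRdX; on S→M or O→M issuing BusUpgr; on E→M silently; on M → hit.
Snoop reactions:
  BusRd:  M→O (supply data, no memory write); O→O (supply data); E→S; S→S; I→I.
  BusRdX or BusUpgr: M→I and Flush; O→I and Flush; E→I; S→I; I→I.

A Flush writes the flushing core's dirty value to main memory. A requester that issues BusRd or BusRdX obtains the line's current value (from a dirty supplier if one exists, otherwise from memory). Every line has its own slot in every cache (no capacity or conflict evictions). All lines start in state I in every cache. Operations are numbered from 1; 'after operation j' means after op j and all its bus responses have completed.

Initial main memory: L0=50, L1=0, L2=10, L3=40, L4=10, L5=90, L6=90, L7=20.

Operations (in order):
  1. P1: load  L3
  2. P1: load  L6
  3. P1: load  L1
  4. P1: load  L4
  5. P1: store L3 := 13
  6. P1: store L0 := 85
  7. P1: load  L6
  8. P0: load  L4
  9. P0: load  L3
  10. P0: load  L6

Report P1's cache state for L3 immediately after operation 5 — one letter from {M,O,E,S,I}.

state = M

step 1: P1: load  L3  ⟶  IE  (L3)  txn=BusRd  M[L3]=40
step 2: P1: load  L6  ⟶  IE  (L6)  txn=BusRd  M[L6]=90
step 3: P1: load  L1  ⟶  IE  (L1)  txn=BusRd  M[L1]=0
step 4: P1: load  L4  ⟶  IE  (L4)  txn=BusRd  M[L4]=10
step 5: P1: store L3 := 13  ⟶  IM  (L3)  txn=∅  M[L3]=40
step 6: P1: store L0 := 85  ⟶  IM  (L0)  txn=BusRdX  M[L0]=50
step 7: P1: load  L6  ⟶  IE  (L6)  txn=∅  M[L6]=90
step 8: P0: load  L4  ⟶  SS  (L4)  txn=BusRd  M[L4]=10
step 9: P0: load  L3  ⟶  SO  (L3)  txn=BusRd  M[L3]=40
step 10: P0: load  L6  ⟶  SS  (L6)  txn=BusRd  M[L6]=90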